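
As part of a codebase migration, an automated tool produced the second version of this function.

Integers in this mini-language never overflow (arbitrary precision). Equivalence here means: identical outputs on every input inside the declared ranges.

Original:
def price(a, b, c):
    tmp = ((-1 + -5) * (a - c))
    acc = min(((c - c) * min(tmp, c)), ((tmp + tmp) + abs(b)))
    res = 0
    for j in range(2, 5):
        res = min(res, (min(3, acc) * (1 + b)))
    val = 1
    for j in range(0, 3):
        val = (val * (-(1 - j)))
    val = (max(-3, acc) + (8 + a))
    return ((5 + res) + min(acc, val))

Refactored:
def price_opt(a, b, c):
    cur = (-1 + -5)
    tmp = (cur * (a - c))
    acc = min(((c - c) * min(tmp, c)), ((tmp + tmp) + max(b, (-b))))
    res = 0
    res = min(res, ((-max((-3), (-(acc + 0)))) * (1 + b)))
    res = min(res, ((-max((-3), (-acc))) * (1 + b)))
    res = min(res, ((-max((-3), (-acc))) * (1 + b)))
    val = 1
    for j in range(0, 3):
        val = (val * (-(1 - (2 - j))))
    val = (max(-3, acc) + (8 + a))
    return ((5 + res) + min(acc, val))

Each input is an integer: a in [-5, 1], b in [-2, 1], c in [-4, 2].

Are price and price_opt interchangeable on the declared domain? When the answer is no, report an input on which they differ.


Behavior is preserved: although statement counts differ, and loop structure differs, and arithmetic usage differs, and constant usage differs, and min/max/abs usage differs, and local variable names differ, the outputs never diverge.
As a probe, take a=-2, b=-2, c=1: price runs tmp := 18 | acc := 0 | res := 0 | iter j=2: | res := 0 | iter j=3: | res := 0 | iter j=4: | res := 0 | val := 1 | iter j=0: | val := -1 | iter j=1: | val := 0 | iter j=2: | val := 0 | val := 6 | result 5; price_opt runs cur := -6 | tmp := 18 | acc := 0 | res := 0 | res := 0 | res := 0 | res := 0 | val := 1 | iter j=0: | val := 1 | iter j=1: | val := 0 | iter j=2: | val := 0 | val := 6 | result 5; both end at 5.
An exhaustive pass over the 196 declared inputs shows identical outputs.
verdict: equivalent


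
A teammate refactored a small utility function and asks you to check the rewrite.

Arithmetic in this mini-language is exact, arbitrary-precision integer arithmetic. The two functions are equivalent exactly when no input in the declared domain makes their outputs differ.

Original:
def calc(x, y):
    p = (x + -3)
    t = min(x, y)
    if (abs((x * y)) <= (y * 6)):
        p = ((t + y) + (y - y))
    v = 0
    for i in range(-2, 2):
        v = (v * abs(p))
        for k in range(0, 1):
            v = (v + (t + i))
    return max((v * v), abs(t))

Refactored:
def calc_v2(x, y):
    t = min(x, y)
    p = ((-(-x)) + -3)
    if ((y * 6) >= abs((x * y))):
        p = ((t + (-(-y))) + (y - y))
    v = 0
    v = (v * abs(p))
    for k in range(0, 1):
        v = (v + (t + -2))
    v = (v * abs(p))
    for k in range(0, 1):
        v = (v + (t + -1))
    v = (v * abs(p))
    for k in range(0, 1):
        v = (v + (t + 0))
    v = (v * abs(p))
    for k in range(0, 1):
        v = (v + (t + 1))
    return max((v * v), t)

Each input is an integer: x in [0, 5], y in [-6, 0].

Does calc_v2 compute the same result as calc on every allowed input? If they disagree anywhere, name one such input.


There is a counterexample at x=3, y=-2: 2 on one side, 1 on the other.
calc: p becomes 0; next t becomes -2; next (abs((x * y)) <= (y * 6)) evaluates to false; next v becomes 0; next at i=-2:; next v becomes 0; next at k=0:; next v becomes -4; next at i=-1:; next v becomes 0; next at k=0:; next v becomes -3; next at i=0:; next v becomes 0; next at k=0:; next v becomes -2; next at i=1:; next v becomes 0; next at k=0:; next v becomes -1; next final value 2
calc_v2: t becomes -2; next p becomes 0; next ((y * 6) >= abs((x * y))) evaluates to false; next v becomes 0; next v becomes 0; next at k=0:; next v becomes -4; next v becomes 0; next at k=0:; next v becomes -3; next v becomes 0; next at k=0:; next v becomes -2; next v becomes 0; next at k=0:; next v becomes -1; next final value 1
verdict: not equivalent; witness: x=3, y=-2


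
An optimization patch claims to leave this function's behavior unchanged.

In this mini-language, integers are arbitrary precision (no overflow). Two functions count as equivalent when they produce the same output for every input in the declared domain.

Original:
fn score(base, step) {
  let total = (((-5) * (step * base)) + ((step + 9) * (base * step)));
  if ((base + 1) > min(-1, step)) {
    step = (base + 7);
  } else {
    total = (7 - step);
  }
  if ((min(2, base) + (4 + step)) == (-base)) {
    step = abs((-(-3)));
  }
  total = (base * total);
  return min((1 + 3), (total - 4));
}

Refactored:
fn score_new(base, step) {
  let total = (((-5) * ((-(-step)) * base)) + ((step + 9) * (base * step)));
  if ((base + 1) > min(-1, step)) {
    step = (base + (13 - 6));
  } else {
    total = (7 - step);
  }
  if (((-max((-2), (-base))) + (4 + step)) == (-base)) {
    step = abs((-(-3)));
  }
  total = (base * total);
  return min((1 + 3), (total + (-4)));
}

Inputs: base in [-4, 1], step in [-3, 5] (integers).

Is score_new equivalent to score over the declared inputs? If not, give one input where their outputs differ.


Equivalent — the differences include arithmetic usage differs; and min/max/abs usage differs; and constant usage differs, yet no declared input distinguishes the two.
Spot check at base=1, step=2 — score: total=12, then ((base + 1) > min(-1, step)) is true, then step=8, then ((min(2, base) + (4 + step)) == (-base)) is false, then total=12, then returns 4. score_new: total=12, then ((base + 1) > min(-1, step)) is true, then step=8, then (((-max((-2), (-base))) + (4 + step)) == (-base)) is false, then total=12, then returns 4. Both give 4.
An exhaustive pass over the 54 declared inputs shows identical outputs.
verdict: equivalent


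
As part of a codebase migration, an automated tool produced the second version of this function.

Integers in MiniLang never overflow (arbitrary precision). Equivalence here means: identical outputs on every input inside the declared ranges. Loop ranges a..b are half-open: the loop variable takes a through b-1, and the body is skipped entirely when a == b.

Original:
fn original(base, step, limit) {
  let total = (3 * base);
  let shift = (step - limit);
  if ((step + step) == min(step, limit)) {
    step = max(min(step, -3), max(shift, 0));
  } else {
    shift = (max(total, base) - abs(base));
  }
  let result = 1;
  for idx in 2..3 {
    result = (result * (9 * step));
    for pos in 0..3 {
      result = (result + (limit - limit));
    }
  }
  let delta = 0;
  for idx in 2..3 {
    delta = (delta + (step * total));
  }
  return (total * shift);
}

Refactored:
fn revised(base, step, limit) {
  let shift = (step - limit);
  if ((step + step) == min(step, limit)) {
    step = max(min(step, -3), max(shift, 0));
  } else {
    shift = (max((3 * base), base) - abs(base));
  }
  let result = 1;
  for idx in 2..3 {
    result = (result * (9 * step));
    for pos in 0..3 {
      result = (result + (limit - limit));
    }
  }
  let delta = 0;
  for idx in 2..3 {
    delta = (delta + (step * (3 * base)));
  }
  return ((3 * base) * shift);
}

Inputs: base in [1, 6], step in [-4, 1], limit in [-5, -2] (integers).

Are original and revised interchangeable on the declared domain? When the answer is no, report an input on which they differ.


Side by side, the visible changes include: arithmetic usage differs, and local variable names differ, and statement counts differ, and constant usage differs.
Tracing base=3, step=0, limit=-5: original: total=9, then shift=5, then ((step + step) == min(step, limit)) is false, then shift=6, then result=1, then (idx=2), then result=0, then (pos=0), then result=0, then (pos=1), then result=0, then (pos=2), then result=0, then delta=0, then (idx=2), then delta=0, then returns 54 | revised: shift=5, then ((step + step) == min(step, limit)) is false, then shift=6, then result=1, then (idx=2), then result=0, then (pos=0), then result=0, then (pos=1), then result=0, then (pos=2), then result=0, then delta=0, then (idx=2), then delta=0, then returns 54 — matching result 54.
Across all 144 domain points the two functions coincide.
verdict: equivalent


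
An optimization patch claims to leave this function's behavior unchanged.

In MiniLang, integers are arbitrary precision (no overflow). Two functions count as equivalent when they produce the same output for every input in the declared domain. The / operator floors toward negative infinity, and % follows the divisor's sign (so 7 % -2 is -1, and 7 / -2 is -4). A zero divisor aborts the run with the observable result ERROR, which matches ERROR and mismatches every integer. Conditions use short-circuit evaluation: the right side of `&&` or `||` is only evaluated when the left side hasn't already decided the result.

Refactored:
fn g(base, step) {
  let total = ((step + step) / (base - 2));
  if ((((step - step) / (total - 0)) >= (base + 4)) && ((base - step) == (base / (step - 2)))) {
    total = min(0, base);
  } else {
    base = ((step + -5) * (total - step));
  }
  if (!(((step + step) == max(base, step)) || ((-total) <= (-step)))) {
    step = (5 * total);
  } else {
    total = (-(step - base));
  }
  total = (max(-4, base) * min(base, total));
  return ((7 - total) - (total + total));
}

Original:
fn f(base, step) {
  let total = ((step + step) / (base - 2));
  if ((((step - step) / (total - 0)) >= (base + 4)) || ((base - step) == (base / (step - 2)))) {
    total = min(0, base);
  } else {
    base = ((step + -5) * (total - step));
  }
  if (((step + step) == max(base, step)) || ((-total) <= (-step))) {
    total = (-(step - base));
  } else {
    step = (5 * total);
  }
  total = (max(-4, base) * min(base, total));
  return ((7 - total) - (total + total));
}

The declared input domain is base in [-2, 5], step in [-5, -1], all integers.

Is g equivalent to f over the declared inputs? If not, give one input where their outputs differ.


Run the pair on base=-2, step=-2.
f: total becomes 1; next ((((step - step) / (total - 0)) >= (base + 4)) || ((base - step) == (base / (step - 2)))) evaluates to true; next total becomes -2; next (((step + step) == max(base, step)) || ((-total) <= (-step))) evaluates to true; next total becomes 0; next total becomes 4; next final value -5
g: total becomes 1; next ((((step - step) / (total - 0)) >= (base + 4)) && ((base - step) == (base / (step - 2)))) evaluates to false; next base becomes -21; next (!(((step + step) == max(base, step)) || ((-total) <= (-step)))) evaluates to false; next total becomes -19; next total becomes 84; next final value -245
-5 != -245, so the rewrite changes behavior.
verdict: not equivalent; witness: base=-2, step=-2


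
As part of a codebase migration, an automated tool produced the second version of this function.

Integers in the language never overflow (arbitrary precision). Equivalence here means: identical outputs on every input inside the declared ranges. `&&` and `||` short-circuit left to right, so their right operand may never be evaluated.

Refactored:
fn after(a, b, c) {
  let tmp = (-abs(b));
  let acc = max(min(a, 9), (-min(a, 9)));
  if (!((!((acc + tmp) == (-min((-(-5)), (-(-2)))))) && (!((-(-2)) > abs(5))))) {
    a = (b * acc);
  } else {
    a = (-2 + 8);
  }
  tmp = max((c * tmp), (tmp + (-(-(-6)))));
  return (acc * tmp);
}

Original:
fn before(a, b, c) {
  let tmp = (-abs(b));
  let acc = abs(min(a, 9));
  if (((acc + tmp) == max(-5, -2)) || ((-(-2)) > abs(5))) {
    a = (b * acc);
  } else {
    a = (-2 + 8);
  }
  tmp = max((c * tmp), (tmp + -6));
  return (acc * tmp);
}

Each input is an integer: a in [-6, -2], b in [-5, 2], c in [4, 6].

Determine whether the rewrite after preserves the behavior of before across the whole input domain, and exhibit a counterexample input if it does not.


Reading the diff, among the changes: constant usage differs; and boolean connective usage differs; and min/max/abs usage differs.
One worked example (a=-6, b=-3, c=6) — before: tmp := -3 | acc := 6 | (((acc + tmp) == max(-5, -2)) || ((-(-2)) > abs(5))): false | a := 6 | tmp := -9 | result -54; after: tmp := -3 | acc := 6 | (!((!((acc + tmp) == (-min((-(-5)), (-(-2)))))) && (!((-(-2)) > abs(5))))): false | a := 6 | tmp := -9 | result -54; agreement on -54.
Checked all 120 inputs in the declared domain: the outputs agree on every one.
verdict: equivalent


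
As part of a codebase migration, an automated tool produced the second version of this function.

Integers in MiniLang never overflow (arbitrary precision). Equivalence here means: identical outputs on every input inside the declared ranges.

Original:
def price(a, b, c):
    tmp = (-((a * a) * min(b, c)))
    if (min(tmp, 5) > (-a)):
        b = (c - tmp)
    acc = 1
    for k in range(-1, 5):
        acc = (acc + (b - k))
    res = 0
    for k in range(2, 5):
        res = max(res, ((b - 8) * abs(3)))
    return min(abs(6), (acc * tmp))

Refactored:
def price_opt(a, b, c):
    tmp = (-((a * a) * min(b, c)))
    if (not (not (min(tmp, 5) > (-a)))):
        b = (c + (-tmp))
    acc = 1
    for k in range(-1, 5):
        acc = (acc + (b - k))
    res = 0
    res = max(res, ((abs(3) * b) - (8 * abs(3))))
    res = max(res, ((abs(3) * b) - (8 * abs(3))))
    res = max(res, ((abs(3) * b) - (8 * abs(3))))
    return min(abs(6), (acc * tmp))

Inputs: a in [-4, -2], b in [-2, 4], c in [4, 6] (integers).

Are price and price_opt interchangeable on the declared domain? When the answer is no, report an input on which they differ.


The two versions differ — the changes include statement counts differ; also boolean connective usage differs; also arithmetic usage differs; also loop structure differs; also constant usage differs; also min/max/abs usage differs.
One worked example (a=-3, b=4, c=4) — price: tmp = -36; (min(tmp, 5) > (-a)) -> false; acc = 1; [k=-1]; acc = 6; [k=0]; acc = 10; [k=1]; acc = 13; [k=2]; acc = 15; [k=3]; acc = 16; [k=4]; acc = 16; res = 0; [k=2]; res = 0; [k=3]; res = 0; [k=4]; res = 0; return -576; price_opt: tmp = -36; (not (not (min(tmp, 5) > (-a)))) -> false; acc = 1; [k=-1]; acc = 6; [k=0]; acc = 10; [k=1]; acc = 13; [k=2]; acc = 15; [k=3]; acc = 16; [k=4]; acc = 16; res = 0; res = 0; res = 0; res = 0; return -576; agreement on -576.
Checked all 63 inputs in the declared domain: the outputs agree on every one.
verdict: equivalent


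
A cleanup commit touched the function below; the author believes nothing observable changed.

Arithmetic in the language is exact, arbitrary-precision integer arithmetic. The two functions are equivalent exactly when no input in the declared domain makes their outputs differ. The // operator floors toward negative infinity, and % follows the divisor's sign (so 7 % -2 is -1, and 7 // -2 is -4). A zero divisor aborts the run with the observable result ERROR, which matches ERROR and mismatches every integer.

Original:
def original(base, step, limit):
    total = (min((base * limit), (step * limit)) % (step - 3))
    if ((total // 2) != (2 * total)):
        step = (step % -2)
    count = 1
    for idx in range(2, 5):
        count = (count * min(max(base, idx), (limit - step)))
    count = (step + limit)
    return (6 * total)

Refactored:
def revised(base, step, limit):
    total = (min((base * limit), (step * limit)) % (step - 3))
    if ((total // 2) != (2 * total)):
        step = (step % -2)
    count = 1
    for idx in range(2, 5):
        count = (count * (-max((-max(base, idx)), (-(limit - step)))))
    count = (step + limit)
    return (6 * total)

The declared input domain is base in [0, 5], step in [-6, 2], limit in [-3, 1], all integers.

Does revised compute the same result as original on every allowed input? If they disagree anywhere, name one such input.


Reading the diff, among the changes: min/max/abs usage differs.
As a probe, take base=4, step=0, limit=-1: original runs total = -1; ((total // 2) != (2 * total)) -> true; step = 0; count = 1; [idx=2]; count = -1; [idx=3]; count = 1; [idx=4]; count = -1; count = -1; return -6; revised runs total = -1; ((total // 2) != (2 * total)) -> true; step = 0; count = 1; [idx=2]; count = -1; [idx=3]; count = 1; [idx=4]; count = -1; count = -1; return -6; both end at -6.
Sweeping the whole domain (270 inputs) finds no disagreement.
verdict: equivalent


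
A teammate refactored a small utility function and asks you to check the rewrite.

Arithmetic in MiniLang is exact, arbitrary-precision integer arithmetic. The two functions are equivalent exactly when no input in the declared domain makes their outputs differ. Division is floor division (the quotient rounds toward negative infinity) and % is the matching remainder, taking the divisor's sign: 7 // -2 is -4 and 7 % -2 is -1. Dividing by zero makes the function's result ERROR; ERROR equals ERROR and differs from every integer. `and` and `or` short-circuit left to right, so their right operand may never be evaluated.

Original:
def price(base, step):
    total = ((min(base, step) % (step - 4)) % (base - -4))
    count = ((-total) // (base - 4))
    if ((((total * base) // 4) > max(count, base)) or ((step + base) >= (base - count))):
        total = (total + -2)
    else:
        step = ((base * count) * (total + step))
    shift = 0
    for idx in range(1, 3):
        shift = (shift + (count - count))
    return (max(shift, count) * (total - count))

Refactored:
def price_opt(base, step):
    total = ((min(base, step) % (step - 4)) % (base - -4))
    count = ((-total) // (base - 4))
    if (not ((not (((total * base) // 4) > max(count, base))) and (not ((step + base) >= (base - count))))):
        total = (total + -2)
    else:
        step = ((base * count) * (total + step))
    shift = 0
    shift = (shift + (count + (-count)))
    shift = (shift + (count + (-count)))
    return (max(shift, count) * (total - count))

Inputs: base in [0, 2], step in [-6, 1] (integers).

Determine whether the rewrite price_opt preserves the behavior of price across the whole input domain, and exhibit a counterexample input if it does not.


Behavior is preserved: although loop structure differs, and local variable names differ, and boolean connective usage differs, and arithmetic usage differs, the outputs never diverge.
Spot check at base=2, step=-2 — price: total becomes 4; next count becomes 2; next ((((total * base) // 4) > max(count, base)) or ((step + base) >= (base - count))) evaluates to true; next total becomes 2; next shift becomes 0; next at idx=1:; next shift becomes 0; next at idx=2:; next shift becomes 0; next final value 0. price_opt: total becomes 4; next count becomes 2; next (not ((not (((total * base) // 4) > max(count, base))) and (not ((step + base) >= (base - count))))) evaluates to true; next total becomes 2; next shift becomes 0; next shift becomes 0; next shift becomes 0; next final value 0. Both give 0.
Every one of the 24 inputs gives matching results.
verdict: equivalent


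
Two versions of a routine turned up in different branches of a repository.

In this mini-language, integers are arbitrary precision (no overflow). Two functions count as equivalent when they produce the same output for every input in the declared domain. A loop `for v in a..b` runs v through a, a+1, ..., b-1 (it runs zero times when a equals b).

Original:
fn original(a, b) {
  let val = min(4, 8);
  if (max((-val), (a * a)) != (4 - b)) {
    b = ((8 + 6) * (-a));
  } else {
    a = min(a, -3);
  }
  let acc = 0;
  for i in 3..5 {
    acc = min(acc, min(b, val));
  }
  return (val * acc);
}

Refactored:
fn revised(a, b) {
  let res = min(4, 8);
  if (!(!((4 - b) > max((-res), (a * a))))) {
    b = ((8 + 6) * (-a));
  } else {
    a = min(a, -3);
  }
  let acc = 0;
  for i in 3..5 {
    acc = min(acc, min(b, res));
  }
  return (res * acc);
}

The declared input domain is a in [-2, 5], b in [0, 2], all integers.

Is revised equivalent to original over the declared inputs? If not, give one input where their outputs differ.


Consider the input a=2, b=1.
original: val=4, then (max((-val), (a * a)) != (4 - b)) is true, then b=-28, then acc=0, then (i=3), then acc=-28, then (i=4), then acc=-28, then returns -112
revised: res=4, then (!(!((4 - b) > max((-res), (a * a))))) is false, then a=-3, then acc=0, then (i=3), then acc=0, then (i=4), then acc=0, then returns 0
-112 and 0 differ, so these are not the same function on this domain.
verdict: not equivalent; witness: a=2, b=1


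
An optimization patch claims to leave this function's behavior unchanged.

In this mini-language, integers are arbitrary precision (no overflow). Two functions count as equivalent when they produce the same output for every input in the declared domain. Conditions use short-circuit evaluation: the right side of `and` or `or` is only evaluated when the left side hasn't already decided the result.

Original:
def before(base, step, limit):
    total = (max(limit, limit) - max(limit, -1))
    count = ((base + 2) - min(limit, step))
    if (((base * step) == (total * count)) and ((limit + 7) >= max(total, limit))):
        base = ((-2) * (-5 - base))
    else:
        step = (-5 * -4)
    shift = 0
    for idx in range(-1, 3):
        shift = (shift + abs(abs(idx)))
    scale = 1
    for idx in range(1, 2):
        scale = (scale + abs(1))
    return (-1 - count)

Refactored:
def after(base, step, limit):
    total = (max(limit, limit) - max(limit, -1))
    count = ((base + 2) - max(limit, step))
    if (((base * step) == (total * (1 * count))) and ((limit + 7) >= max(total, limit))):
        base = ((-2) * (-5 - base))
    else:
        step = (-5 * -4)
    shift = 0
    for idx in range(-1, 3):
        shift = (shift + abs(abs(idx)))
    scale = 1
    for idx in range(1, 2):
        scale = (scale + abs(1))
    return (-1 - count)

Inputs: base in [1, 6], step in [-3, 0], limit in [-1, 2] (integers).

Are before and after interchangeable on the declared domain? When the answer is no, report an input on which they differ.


At base=1, step=-3, limit=-1: before gives -7, after gives -5.
verdict: not equivalent; witness: base=1, step=-3, limit=-1


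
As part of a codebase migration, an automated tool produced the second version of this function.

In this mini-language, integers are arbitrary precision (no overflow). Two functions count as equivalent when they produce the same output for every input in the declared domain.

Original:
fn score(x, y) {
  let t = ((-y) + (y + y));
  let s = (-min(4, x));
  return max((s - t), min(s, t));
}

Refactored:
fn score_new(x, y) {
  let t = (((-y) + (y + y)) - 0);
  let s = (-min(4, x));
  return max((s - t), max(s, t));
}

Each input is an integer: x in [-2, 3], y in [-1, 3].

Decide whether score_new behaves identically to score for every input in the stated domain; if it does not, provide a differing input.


Not equivalent: x=-2, y=1 separates them (1 vs 2).
score: t := 1 | s := 2 | result 1
score_new: t := 1 | s := 2 | result 2
verdict: not equivalent; witness: x=-2, y=1


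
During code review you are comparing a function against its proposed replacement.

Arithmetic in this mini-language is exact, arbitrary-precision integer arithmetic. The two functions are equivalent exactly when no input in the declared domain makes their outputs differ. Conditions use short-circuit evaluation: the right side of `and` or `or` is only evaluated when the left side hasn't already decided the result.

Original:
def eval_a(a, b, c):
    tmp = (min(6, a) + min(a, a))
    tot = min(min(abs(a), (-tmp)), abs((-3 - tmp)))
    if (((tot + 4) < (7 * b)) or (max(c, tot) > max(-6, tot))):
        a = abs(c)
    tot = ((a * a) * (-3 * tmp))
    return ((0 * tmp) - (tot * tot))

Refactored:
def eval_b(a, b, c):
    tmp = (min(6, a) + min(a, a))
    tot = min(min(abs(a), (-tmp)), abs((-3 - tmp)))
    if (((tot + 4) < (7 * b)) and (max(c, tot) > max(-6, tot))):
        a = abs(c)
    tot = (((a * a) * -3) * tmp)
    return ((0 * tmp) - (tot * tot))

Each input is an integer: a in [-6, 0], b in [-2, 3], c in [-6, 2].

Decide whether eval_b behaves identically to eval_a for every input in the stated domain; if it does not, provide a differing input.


Not equivalent: a=-6, b=2, c=-5 separates them (-810000 vs -1679616).
eval_a: tmp becomes -12; next tot becomes 6; next (((tot + 4) < (7 * b)) or (max(c, tot) > max(-6, tot))) evaluates to true; next a becomes 5; next tot becomes 900; next final value -810000
eval_b: tmp becomes -12; next tot becomes 6; next (((tot + 4) < (7 * b)) and (max(c, tot) > max(-6, tot))) evaluates to false; next tot becomes 1296; next final value -1679616
verdict: not equivalent; witness: a=-6, b=2, c=-5


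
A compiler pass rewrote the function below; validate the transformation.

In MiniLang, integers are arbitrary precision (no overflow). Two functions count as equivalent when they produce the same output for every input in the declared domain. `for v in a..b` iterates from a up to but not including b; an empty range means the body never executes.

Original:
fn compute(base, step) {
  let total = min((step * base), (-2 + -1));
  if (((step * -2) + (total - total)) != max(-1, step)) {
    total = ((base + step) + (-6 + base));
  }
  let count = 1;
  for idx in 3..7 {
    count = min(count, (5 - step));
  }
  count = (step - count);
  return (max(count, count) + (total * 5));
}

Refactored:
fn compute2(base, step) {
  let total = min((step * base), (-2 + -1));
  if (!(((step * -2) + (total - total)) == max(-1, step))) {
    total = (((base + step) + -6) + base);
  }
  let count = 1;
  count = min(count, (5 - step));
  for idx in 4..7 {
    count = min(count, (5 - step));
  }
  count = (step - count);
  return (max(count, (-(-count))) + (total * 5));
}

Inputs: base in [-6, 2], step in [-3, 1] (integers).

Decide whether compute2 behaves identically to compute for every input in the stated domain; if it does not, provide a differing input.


This is a faithful refactor — min/max/abs usage differs; and statement counts differ; and loop structure differs; and comparison usage differs; and arithmetic usage differs; and boolean connective usage differs; and constant usage differs, but the computed results match everywhere.
Spot check at base=-5, step=-2 — compute: total := -3 | (((step * -2) + (total - total)) != max(-1, step)): true | total := -18 | count := 1 | iter idx=3: | count := 1 | iter idx=4: | count := 1 | iter idx=5: | count := 1 | iter idx=6: | count := 1 | count := -3 | result -93. compute2: total := -3 | (!(((step * -2) + (total - total)) == max(-1, step))): true | total := -18 | count := 1 | count := 1 | iter idx=4: | count := 1 | iter idx=5: | count := 1 | iter idx=6: | count := 1 | count := -3 | result -93. Both give -93.
An exhaustive pass over the 45 declared inputs shows identical outputs.
verdict: equivalent


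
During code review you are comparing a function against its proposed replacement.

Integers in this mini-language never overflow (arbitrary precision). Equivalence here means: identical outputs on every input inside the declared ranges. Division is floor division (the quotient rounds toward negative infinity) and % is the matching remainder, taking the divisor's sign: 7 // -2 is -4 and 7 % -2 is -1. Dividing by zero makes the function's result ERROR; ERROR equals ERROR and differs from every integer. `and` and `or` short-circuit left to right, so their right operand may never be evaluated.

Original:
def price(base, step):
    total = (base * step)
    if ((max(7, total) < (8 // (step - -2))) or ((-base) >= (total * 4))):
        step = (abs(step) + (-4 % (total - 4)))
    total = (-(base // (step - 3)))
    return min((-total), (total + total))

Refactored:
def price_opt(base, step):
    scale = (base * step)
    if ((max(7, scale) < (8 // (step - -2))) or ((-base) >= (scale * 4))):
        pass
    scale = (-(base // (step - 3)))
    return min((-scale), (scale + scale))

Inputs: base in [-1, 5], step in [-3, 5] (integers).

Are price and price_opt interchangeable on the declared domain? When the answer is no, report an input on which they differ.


There is a counterexample at base=-1, step=2: 0 on one side, -2 on the other.
price: total = -2; ((max(7, total) < (8 // (step - -2))) or ((-base) >= (total * 4))) -> true; step = -2; total = 0; return 0
price_opt: scale = -2; ((max(7, scale) < (8 // (step - -2))) or ((-base) >= (scale * 4))) -> true; scale = -1; return -2
verdict: not equivalent; witness: base=-1, step=2


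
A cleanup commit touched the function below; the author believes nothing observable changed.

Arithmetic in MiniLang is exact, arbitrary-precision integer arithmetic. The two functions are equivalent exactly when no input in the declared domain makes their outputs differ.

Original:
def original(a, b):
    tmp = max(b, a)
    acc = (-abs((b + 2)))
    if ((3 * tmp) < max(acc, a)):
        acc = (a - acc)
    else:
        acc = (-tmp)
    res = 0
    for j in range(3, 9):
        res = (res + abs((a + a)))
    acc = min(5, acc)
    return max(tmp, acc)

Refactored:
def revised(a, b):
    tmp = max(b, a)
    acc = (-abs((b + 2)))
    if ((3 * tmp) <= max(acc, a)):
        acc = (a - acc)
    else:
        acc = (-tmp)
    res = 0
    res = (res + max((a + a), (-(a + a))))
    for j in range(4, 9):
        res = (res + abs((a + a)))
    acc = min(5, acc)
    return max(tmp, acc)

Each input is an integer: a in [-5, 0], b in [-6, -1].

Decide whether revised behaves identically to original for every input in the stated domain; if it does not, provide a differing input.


Try a=0, b=-6.
original: tmp becomes 0; next acc becomes -4; next ((3 * tmp) < max(acc, a)) evaluates to false; next acc becomes 0; next res becomes 0; next at j=3:; next res becomes 0; next at j=4:; next res becomes 0; next at j=5:; next res becomes 0; next at j=6:; next res becomes 0; next at j=7:; next res becomes 0; next at j=8:; next res becomes 0; next acc becomes 0; next final value 0
revised: tmp becomes 0; next acc becomes -4; next ((3 * tmp) <= max(acc, a)) evaluates to true; next acc becomes 4; next res becomes 0; next res becomes 0; next at j=4:; next res becomes 0; next at j=5:; next res becomes 0; next at j=6:; next res becomes 0; next at j=7:; next res becomes 0; next at j=8:; next res becomes 0; next acc becomes 4; next final value 4
0 and 4 differ, so these are not the same function on this domain.
verdict: not equivalent; witness: a=0, b=-6


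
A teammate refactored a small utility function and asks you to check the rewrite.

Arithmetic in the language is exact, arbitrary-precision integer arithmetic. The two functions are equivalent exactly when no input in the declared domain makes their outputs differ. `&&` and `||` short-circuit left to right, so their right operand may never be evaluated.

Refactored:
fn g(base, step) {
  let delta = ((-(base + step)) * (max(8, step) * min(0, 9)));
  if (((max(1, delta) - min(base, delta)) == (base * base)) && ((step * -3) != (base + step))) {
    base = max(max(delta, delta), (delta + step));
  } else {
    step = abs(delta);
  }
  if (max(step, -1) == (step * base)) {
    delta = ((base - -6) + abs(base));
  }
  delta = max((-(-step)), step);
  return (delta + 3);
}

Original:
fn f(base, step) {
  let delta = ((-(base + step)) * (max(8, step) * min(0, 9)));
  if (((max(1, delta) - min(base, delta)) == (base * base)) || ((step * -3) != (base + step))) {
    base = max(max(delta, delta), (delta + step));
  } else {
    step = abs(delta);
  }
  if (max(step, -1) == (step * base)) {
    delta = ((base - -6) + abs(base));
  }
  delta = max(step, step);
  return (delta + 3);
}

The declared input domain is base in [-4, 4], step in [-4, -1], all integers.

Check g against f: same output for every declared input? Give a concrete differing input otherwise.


Not equivalent: base=-4, step=-4 separates them (-1 vs 3).
f: delta = 0; (((max(1, delta) - min(base, delta)) == (base * base)) || ((step * -3) != (base + step))) -> true; base = 0; (max(step, -1) == (step * base)) -> false; delta = -4; return -1
g: delta = 0; (((max(1, delta) - min(base, delta)) == (base * base)) && ((step * -3) != (base + step))) -> false; step = 0; (max(step, -1) == (step * base)) -> true; delta = 6; delta = 0; return 3
verdict: not equivalent; witness: base=-4, step=-4


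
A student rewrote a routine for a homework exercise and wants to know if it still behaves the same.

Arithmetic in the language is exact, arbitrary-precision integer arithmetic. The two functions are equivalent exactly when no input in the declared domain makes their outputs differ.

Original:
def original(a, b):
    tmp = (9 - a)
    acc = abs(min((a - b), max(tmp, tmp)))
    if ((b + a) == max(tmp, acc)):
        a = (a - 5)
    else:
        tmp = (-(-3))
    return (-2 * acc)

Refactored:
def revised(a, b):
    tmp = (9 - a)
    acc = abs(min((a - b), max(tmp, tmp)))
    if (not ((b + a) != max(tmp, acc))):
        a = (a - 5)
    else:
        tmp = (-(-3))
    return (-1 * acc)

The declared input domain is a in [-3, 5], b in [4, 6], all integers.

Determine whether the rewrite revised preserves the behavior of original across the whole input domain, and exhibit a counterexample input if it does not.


a=-3, b=4 yields -14 from original but -7 from revised.
verdict: not equivalent; witness: a=-3, b=4


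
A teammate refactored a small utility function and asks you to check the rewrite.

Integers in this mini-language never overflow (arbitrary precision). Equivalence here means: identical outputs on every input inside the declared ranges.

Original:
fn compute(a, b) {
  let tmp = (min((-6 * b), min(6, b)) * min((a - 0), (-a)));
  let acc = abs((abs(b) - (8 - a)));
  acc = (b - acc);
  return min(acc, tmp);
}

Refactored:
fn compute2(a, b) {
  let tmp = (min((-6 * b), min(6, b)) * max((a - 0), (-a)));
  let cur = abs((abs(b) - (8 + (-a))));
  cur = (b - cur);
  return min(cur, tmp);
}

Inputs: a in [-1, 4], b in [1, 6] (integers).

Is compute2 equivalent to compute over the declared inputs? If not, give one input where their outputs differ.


At a=-1, b=2: compute gives -5, compute2 gives -12.
verdict: not equivalent; witness: a=-1, b=2


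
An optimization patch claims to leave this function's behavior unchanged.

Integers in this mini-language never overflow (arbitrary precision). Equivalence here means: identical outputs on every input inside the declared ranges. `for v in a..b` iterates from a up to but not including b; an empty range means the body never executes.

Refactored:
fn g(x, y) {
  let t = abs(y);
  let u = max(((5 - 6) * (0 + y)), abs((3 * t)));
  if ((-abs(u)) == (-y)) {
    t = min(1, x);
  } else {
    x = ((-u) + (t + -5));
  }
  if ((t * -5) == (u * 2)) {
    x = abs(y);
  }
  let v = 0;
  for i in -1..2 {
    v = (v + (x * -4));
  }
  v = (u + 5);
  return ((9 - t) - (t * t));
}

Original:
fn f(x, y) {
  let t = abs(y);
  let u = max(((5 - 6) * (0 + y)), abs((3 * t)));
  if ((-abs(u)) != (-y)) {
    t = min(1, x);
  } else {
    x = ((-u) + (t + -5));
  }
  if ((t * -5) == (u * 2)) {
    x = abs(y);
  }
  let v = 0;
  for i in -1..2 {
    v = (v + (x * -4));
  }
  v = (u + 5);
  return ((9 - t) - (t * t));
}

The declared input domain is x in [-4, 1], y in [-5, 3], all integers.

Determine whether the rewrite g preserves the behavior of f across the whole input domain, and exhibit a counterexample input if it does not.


Evaluate both at x=-4, y=-5.
f: t becomes 5; next u becomes 15; next ((-abs(u)) != (-y)) evaluates to true; next t becomes -4; next ((t * -5) == (u * 2)) evaluates to false; next v becomes 0; next at i=-1:; next v becomes 16; next at i=0:; next v becomes 32; next at i=1:; next v becomes 48; next v becomes 20; next final value -3
g: t becomes 5; next u becomes 15; next ((-abs(u)) == (-y)) evaluates to false; next x becomes -15; next ((t * -5) == (u * 2)) evaluates to false; next v becomes 0; next at i=-1:; next v becomes 60; next at i=0:; next v becomes 120; next at i=1:; next v becomes 180; next v becomes 20; next final value -21
-3 and -21 differ, so these are not the same function on this domain.
verdict: not equivalent; witness: x=-4, y=-5


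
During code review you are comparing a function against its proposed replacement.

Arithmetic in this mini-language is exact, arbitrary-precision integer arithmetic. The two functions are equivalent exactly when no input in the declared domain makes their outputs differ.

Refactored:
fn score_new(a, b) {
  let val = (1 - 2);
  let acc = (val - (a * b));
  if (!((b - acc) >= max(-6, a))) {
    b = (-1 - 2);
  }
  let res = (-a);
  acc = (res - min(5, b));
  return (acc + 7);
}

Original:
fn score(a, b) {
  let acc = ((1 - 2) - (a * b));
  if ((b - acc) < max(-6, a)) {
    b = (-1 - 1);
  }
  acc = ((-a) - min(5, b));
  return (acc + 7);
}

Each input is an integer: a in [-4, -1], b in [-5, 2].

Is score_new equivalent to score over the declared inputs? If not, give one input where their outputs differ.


Not equivalent: a=-4, b=2 separates them (13 vs 14).
score: acc becomes 7; next ((b - acc) < max(-6, a)) evaluates to true; next b becomes -2; next acc becomes 6; next final value 13
score_new: val becomes -1; next acc becomes 7; next (!((b - acc) >= max(-6, a))) evaluates to true; next b becomes -3; next res becomes 4; next acc becomes 7; next final value 14
verdict: not equivalent; witness: a=-4, b=2


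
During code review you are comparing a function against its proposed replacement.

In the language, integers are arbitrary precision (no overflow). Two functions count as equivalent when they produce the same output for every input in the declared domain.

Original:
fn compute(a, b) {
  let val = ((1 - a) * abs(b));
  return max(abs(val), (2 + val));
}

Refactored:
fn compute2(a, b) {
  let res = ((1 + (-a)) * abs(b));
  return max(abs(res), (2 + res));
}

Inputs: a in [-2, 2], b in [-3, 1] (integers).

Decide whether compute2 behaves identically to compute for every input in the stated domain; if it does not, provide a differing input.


Reading the diff, among the changes: local variable names differ, and arithmetic usage differs.
Tracing a=-1, b=0: compute: val becomes 0; next final value 2 | compute2: res becomes 0; next final value 2 — matching result 2.
Across all 25 domain points the two functions coincide.
verdict: equivalent


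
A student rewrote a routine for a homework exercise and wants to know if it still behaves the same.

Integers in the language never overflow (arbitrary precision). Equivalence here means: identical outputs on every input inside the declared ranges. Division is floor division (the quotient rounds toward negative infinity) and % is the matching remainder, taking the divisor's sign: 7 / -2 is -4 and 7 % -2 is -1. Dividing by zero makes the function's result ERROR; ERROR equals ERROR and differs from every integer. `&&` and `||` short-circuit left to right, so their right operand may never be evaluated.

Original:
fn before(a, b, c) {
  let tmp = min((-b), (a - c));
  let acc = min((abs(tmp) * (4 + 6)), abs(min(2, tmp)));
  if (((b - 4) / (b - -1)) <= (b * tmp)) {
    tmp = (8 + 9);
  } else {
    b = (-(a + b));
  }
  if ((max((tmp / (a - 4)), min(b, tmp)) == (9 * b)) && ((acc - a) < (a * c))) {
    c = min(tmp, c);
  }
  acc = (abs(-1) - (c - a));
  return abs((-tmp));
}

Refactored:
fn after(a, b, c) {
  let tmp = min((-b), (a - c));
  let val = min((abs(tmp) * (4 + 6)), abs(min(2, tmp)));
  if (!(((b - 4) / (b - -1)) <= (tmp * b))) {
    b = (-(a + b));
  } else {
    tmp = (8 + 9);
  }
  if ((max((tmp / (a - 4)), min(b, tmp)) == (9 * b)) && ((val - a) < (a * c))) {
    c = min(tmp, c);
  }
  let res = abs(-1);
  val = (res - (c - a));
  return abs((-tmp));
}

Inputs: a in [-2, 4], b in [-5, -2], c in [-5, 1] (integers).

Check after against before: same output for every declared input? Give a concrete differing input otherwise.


Equivalent — the differences include statement counts differ, plus boolean connective usage differs, plus local variable names differ, yet no declared input distinguishes the two.
Tracing a=1, b=-4, c=-4: before: tmp := 4 | acc := 2 | (((b - 4) / (b - -1)) <= (b * tmp)): false | b := 3 | ((max((tmp / (a - 4)), min(b, tmp)) == (9 * b)) && ((acc - a) < (a * c))): false | acc := 6 | result 4 | after: tmp := 4 | val := 2 | (!(((b - 4) / (b - -1)) <= (tmp * b))): true | b := 3 | ((max((tmp / (a - 4)), min(b, tmp)) == (9 * b)) && ((val - a) < (a * c))): false | res := 1 | val := 6 | result 4 — matching result 4.
Sweeping the whole domain (196 inputs) finds no disagreement.
verdict: equivalent
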